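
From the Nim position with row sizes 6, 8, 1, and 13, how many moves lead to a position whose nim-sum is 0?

1

Compute the nim-sum pairwise:
6 ⊕ 8 = 14
14 ⊕ 1 = 15
15 ⊕ 13 = 2
The overall nim-sum is X = 2. A row of size p has a winning move iff p XOR X < p (reduce it to p XOR X).
  6: 6 XOR 2 = 4 < 6 — winning move (to 4).
  8: 8 XOR 2 = 10 ≥ 8 — no move.
  1: 1 XOR 2 = 3 ≥ 1 — no move.
  13: 13 XOR 2 = 15 ≥ 13 — no move.
That gives 1 winning move.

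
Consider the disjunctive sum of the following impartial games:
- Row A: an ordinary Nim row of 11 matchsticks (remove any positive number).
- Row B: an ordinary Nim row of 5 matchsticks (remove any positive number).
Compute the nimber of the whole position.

14

Row A is a plain Nim row of size 11, so its Grundy value is 11.
Row B is a plain Nim row of size 5, so its Grundy value is 5.
The value of a disjunctive sum is the nim-sum of the parts.
Combined value = 11 ⊕ 5 = 14.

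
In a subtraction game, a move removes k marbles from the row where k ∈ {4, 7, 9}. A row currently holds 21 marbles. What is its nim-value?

2

Build the Grundy sequence with g(k) = mex{g(k−s) : s ∈ {4, 7, 9}, s ≤ k}:
k:     0  1  2  3  4  5  6  7  8  9 10 11 12 13 14 15 16 17 18 19 20 21
g(k):  0  0  0  0  1  1  1  1  2  2  2  2  3  0  0  0  0  1  1  1  1  2
So g(21) = 2.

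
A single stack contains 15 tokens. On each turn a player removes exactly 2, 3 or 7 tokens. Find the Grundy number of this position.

0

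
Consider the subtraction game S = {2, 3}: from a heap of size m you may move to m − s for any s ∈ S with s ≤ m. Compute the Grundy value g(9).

Build the Grundy sequence with g(k) = mex{g(k−s) : s ∈ {2, 3}, s ≤ k}:
k:     0  1  2  3  4  5  6  7  8  9
g(k):  0  0  1  1  2  0  0  1  1  2
So g(9) = 2.

2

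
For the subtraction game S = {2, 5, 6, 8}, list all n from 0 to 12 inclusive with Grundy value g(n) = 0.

0, 1, 4, 11

Compute g(0), g(1), … for moves {2, 5, 6, 8}:
k:     0  1  2  3  4  5  6  7  8  9 10 11 12
g(k):  0  0  1  1  0  2  1  3  2  2  3  0  2
The P-positions (g = 0) in 0..12 are 0, 1, 4, 11.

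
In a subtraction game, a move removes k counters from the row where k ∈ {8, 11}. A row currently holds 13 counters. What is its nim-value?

Grundy values for subtraction set {8, 11}:
k:     0  1  2  3  4  5  6  7  8  9 10 11 12 13
g(k):  0  0  0  0  0  0  0  0  1  1  1  1  1  1
So g(13) = 1.

1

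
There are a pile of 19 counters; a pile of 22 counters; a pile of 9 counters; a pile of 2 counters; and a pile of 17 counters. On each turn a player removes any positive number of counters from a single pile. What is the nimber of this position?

31

Nim-sum: 19 ⊕ 22 ⊕ 9 ⊕ 2 ⊕ 17 = 31.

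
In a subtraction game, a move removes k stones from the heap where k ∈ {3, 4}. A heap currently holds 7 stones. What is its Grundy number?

0

Grundy values for subtraction set {3, 4}:
k:     0  1  2  3  4  5  6  7
g(k):  0  0  0  1  1  1  2  0
So g(7) = 0.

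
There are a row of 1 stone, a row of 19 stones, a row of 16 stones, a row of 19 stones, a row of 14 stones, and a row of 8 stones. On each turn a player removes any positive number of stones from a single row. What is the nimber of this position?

23

Compute the nim-sum pairwise:
1 XOR 19 = 18
18 XOR 16 = 2
2 XOR 19 = 17
17 XOR 14 = 31
31 XOR 8 = 23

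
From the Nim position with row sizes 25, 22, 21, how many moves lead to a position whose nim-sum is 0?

3

Write each in binary and XOR column by column:
  11001  (25)
  10110  (22)
  10101  (21)
  -----
  11010  (26)
The overall nim-sum is X = 26. A row of size p has a winning move iff p XOR X < p (reduce it to p XOR X).
  25: 25 XOR 26 = 3 < 25 — winning move (to 3).
  22: 22 XOR 26 = 12 < 22 — winning move (to 12).
  21: 21 XOR 26 = 15 < 21 — winning move (to 15).
That gives 3 winning moves.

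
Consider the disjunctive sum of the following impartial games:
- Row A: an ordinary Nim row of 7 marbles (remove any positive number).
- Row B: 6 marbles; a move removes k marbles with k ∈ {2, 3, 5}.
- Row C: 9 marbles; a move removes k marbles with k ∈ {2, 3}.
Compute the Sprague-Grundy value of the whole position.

6

Row A is a plain Nim row of size 7, so its Grundy value is 7.
Grundy values for row B (subtraction set {2, 3, 5}):
k:     0  1  2  3  4  5  6
g(k):  0  0  1  1  2  2  3
So g(6) = 3.
Build the Grundy sequence for row C with g(k) = mex{g(k−s) : s ∈ {2, 3}, s ≤ k}:
k:     0  1  2  3  4  5  6  7  8  9
g(k):  0  0  1  1  2  0  0  1  1  2
So g(9) = 2.
The value of a disjunctive sum is the nim-sum of the parts.
Combined value = 7 ⊕ 3 ⊕ 2 = 6.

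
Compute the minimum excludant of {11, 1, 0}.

2

The values 0, 1 are all present; 2 is the first non-negative integer missing from the set.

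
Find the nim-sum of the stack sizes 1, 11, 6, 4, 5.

Write each in binary and XOR column by column:
  0001  (1)
  1011  (11)
  0110  (6)
  0100  (4)
  0101  (5)
  ----
  1101  (13)

13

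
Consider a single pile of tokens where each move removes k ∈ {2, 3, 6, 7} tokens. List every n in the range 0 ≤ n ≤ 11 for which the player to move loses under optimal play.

Build the Grundy sequence with g(k) = mex{g(k−s) : s ∈ {2, 3, 6, 7}, s ≤ k}:
k:     0  1  2  3  4  5  6  7  8  9 10 11
g(k):  0  0  1  1  2  0  3  1  2  0  0  1
The P-positions (g = 0) in 0..11 are 0, 1, 5, 9, 10.

0, 1, 5, 9, 10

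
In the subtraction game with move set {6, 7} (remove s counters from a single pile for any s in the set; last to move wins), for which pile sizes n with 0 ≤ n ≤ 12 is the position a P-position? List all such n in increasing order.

Build the Grundy sequence with g(k) = mex{g(k−s) : s ∈ {6, 7}, s ≤ k}:
k:     0  1  2  3  4  5  6  7  8  9 10 11 12
g(k):  0  0  0  0  0  0  1  1  1  1  1  1  2
The P-positions (g = 0) in 0..12 are 0, 1, 2, 3, 4, 5.

0, 1, 2, 3, 4, 5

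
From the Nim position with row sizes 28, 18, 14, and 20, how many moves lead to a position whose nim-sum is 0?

3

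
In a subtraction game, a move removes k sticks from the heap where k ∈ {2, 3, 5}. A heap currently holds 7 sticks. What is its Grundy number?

Grundy values for subtraction set {2, 3, 5}:
k:     0  1  2  3  4  5  6  7
g(k):  0  0  1  1  2  2  3  0
So g(7) = 0.

0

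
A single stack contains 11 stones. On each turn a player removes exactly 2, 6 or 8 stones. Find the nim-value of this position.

Build the Grundy sequence with g(k) = mex{g(k−s) : s ∈ {2, 6, 8}, s ≤ k}:
g(0) = mex{} = 0
g(1) = mex{} = 0
g(2) = mex{0} = 1
g(3) = mex{0} = 1
g(4) = mex{1} = 0
g(5) = mex{1} = 0
g(6) = mex{0} = 1
g(7) = mex{0} = 1
g(8) = mex{0,1} = 2
g(9) = mex{0,1} = 2
g(10) = mex{0,1,2} = 3
g(11) = mex{0,1,2} = 3
So g(11) = 3.

3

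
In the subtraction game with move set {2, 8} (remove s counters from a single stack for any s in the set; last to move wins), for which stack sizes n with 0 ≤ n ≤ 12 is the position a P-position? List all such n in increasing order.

Compute g(0), g(1), … for moves {2, 8}:
k:     0  1  2  3  4  5  6  7  8  9 10 11 12
g(k):  0  0  1  1  0  0  1  1  2  2  0  0  1
The P-positions (g = 0) in 0..12 are 0, 1, 4, 5, 10, 11.

0, 1, 4, 5, 10, 11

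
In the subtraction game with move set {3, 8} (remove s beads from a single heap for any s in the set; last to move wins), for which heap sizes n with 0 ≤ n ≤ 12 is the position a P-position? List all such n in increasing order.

Build the Grundy sequence with g(k) = mex{g(k−s) : s ∈ {3, 8}, s ≤ k}:
g(0) = mex{} = 0
g(1) = mex{} = 0
g(2) = mex{} = 0
g(3) = mex{0} = 1
g(4) = mex{0} = 1
g(5) = mex{0} = 1
g(6) = mex{1} = 0
g(7) = mex{1} = 0
g(8) = mex{0,1} = 2
g(9) = mex{0} = 1
g(10) = mex{0} = 1
g(11) = mex{1,2} = 0
g(12) = mex{1} = 0
The P-positions (g = 0) in 0..12 are 0, 1, 2, 6, 7, 11, 12.

0, 1, 2, 6, 7, 11, 12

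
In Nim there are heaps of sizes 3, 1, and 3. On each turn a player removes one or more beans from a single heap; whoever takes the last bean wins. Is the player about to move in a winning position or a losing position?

Compute the nim-sum pairwise:
3 ^ 1 = 2
2 ^ 3 = 1
The nim-sum is 1 ≠ 0, so this is an N-position: the player to move can win.

Winning position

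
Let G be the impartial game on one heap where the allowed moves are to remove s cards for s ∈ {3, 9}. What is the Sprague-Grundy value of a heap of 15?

Compute g(0), g(1), … for moves {3, 9}:
k:     0  1  2  3  4  5  6  7  8  9 10 11 12 13 14 15
g(k):  0  0  0  1  1  1  0  0  0  1  1  1  0  0  0  1
So g(15) = 1.

1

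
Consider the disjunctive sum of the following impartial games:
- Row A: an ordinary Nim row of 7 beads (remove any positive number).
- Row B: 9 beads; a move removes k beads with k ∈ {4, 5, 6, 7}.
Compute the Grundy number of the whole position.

5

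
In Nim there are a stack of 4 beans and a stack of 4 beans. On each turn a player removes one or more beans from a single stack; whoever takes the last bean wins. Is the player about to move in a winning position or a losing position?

Compute the nim-sum pairwise:
4 XOR 4 = 0
The nim-sum is 0, so this is a P-position: the player to move is in a losing position under optimal play.

Losing position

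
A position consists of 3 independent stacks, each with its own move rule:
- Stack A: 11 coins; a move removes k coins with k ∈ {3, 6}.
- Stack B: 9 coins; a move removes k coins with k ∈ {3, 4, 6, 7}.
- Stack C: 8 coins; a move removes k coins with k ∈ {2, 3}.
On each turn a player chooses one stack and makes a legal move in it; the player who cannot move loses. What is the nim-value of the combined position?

Grundy values for stack A (subtraction set {3, 6}):
k:     0  1  2  3  4  5  6  7  8  9 10 11
g(k):  0  0  0  1  1  1  2  2  2  0  0  0
So g(11) = 0.
Grundy values for stack B (subtraction set {3, 4, 6, 7}):
k:     0  1  2  3  4  5  6  7  8  9
g(k):  0  0  0  1  1  1  2  2  2  3
So g(9) = 3.
Build the Grundy sequence for stack C with g(k) = mex{g(k−s) : s ∈ {2, 3}, s ≤ k}:
g(0) = mex{} = 0
g(1) = mex{} = 0
g(2) = mex{0} = 1
g(3) = mex{0} = 1
g(4) = mex{0,1} = 2
g(5) = mex{1} = 0
g(6) = mex{1,2} = 0
g(7) = mex{0,2} = 1
g(8) = mex{0} = 1
So g(8) = 1.
By the Sprague-Grundy theorem, the Grundy value of a sum of independent games is the XOR of the component values.
Combined value = 0 ⊕ 3 ⊕ 1 = 2.

2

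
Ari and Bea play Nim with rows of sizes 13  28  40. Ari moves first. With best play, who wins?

Ari wins

Compute the nim-sum pairwise:
13 ⊕ 28 = 17
17 ⊕ 40 = 57
The nim-sum is 57 ≠ 0, so this is an N-position: the player to move can win; Ari has a winning move.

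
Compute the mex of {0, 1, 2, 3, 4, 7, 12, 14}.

5

The values 0, 1, 2, 3, 4 are all present; 5 is the first non-negative integer missing from the set.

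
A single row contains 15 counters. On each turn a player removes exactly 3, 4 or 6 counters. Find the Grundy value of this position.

Grundy values for subtraction set {3, 4, 6}:
k:     0  1  2  3  4  5  6  7  8  9 10 11 12 13 14 15
g(k):  0  0  0  1  1  1  2  2  2  0  0  0  1  1  1  2
So g(15) = 2.

2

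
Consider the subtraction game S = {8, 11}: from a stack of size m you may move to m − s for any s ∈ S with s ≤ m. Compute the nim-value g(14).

1

Grundy values for subtraction set {8, 11}:
g(0) = mex{} = 0
g(1) = mex{} = 0
g(2) = mex{} = 0
g(3) = mex{} = 0
g(4) = mex{} = 0
g(5) = mex{} = 0
g(6) = mex{} = 0
g(7) = mex{} = 0
g(8) = mex{0} = 1
g(9) = mex{0} = 1
g(10) = mex{0} = 1
g(11) = mex{0} = 1
g(12) = mex{0} = 1
g(13) = mex{0} = 1
g(14) = mex{0} = 1
So g(14) = 1.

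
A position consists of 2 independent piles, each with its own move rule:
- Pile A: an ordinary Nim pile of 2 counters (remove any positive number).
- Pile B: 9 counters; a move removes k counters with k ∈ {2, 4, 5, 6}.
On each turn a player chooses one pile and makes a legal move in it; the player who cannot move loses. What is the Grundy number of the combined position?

2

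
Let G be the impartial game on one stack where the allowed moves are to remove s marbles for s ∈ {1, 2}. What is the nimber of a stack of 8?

Grundy values for subtraction set {1, 2}:
k:     0  1  2  3  4  5  6  7  8
g(k):  0  1  2  0  1  2  0  1  2
So g(8) = 2.

2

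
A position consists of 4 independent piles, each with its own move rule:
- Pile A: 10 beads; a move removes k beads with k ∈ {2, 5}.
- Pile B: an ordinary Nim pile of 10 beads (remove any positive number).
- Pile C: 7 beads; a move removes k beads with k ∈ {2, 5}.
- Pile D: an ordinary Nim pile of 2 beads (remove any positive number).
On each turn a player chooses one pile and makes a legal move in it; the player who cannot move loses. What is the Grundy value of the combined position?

For pile A, compute g(0), g(1), … with moves {2, 5}:
g(0) = mex{} = 0
g(1) = mex{} = 0
g(2) = mex{0} = 1
g(3) = mex{0} = 1
g(4) = mex{1} = 0
g(5) = mex{0,1} = 2
g(6) = mex{0} = 1
g(7) = mex{1,2} = 0
g(8) = mex{1} = 0
g(9) = mex{0} = 1
g(10) = mex{0,2} = 1
So g(10) = 1.
Pile B is a plain Nim pile of size 10, so its Grundy value is 10.
Grundy values for pile C (subtraction set {2, 5}):
k:     0  1  2  3  4  5  6  7
g(k):  0  0  1  1  0  2  1  0
So g(7) = 0.
Pile D is a plain Nim pile of size 2, so its Grundy value is 2.
By the Sprague-Grundy theorem, the Grundy value of a sum of independent games is the XOR of the component values.
Combined value = 1 ⊕ 10 ⊕ 0 ⊕ 2 = 9.

9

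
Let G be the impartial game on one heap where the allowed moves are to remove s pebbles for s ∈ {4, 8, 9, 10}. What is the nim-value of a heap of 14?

0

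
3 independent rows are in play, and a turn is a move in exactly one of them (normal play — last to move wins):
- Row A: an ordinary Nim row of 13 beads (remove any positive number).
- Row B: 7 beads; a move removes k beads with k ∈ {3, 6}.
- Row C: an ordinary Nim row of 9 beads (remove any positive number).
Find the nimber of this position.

6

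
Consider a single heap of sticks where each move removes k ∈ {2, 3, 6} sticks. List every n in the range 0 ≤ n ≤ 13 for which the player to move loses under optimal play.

0, 1, 5, 9, 10

Grundy values for subtraction set {2, 3, 6}:
k:     0  1  2  3  4  5  6  7  8  9 10 11 12 13
g(k):  0  0  1  1  2  0  3  1  2  0  0  1  1  2
The P-positions (g = 0) in 0..13 are 0, 1, 5, 9, 10.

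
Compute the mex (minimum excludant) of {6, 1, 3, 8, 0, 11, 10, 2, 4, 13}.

The values 0, 1, 2, 3, 4 are all present; 5 is the first non-negative integer missing from the set.

5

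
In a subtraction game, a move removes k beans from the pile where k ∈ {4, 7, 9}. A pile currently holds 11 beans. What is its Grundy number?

Build the Grundy sequence with g(k) = mex{g(k−s) : s ∈ {4, 7, 9}, s ≤ k}:
k:     0  1  2  3  4  5  6  7  8  9 10 11
g(k):  0  0  0  0  1  1  1  1  2  2  2  2
So g(11) = 2.

2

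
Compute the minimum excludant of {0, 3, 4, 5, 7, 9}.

1

0 is in the set but 1 is not, so the mex is 1.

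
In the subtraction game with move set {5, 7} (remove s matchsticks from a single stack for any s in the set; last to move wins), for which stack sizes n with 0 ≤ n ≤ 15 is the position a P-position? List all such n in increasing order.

0, 1, 2, 3, 4, 12, 13, 14, 15

Compute g(0), g(1), … for moves {5, 7}:
k:     0  1  2  3  4  5  6  7  8  9 10 11 12 13 14 15
g(k):  0  0  0  0  0  1  1  1  1  1  2  2  0  0  0  0
The P-positions (g = 0) in 0..15 are 0, 1, 2, 3, 4, 12, 13, 14, 15.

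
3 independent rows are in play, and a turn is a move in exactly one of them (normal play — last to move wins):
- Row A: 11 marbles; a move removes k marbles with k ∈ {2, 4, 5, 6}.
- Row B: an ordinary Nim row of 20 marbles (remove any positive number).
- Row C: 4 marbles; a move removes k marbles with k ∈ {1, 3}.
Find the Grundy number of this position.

Build the Grundy sequence for row A with g(k) = mex{g(k−s) : s ∈ {2, 4, 5, 6}, s ≤ k}:
k:     0  1  2  3  4  5  6  7  8  9 10 11
g(k):  0  0  1  1  2  2  3  3  0  0  1  1
So g(11) = 1.
Row B is a plain Nim row of size 20, so its Grundy value is 20.
For row C, compute g(0), g(1), … with moves {1, 3}:
k:     0  1  2  3  4
g(k):  0  1  0  1  0
So g(4) = 0.
The value of a disjunctive sum is the nim-sum of the parts.
Combined value = 1 XOR 20 XOR 0 = 21.

21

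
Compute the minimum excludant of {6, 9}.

0 is not in the set, so the mex is 0.

0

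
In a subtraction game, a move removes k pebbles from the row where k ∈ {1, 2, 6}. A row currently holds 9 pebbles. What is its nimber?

2

Compute g(0), g(1), … for moves {1, 2, 6}:
g(0) = mex{} = 0
g(1) = mex{0} = 1
g(2) = mex{0,1} = 2
g(3) = mex{1,2} = 0
g(4) = mex{0,2} = 1
g(5) = mex{0,1} = 2
g(6) = mex{0,1,2} = 3
g(7) = mex{1,2,3} = 0
g(8) = mex{0,2,3} = 1
g(9) = mex{0,1} = 2
So g(9) = 2.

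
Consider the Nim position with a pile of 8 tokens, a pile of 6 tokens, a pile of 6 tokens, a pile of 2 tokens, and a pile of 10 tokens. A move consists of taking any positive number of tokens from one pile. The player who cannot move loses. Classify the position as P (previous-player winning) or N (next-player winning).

Compute the nim-sum pairwise:
8 XOR 6 = 14
14 XOR 6 = 8
8 XOR 2 = 10
10 XOR 10 = 0
The nim-sum is 0, so this is a P-position: the player to move is in a losing position under optimal play.

P-position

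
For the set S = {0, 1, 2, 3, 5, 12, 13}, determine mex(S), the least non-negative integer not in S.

The values 0, 1, 2, 3 are all present; 4 is the first non-negative integer missing from the set.

4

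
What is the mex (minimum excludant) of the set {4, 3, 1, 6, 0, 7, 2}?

The values 0, 1, 2, 3, 4 are all present; 5 is the first non-negative integer missing from the set.

5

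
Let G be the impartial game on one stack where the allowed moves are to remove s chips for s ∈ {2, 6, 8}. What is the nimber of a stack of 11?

Grundy values for subtraction set {2, 6, 8}:
g(0) = mex{} = 0
g(1) = mex{} = 0
g(2) = mex{0} = 1
g(3) = mex{0} = 1
g(4) = mex{1} = 0
g(5) = mex{1} = 0
g(6) = mex{0} = 1
g(7) = mex{0} = 1
g(8) = mex{0,1} = 2
g(9) = mex{0,1} = 2
g(10) = mex{0,1,2} = 3
g(11) = mex{0,1,2} = 3
So g(11) = 3.

3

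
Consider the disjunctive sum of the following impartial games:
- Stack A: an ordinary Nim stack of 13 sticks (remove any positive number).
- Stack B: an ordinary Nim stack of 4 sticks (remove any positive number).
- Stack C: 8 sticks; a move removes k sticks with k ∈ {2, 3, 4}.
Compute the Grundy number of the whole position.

8

Stack A is a plain Nim stack of size 13, so its Grundy value is 13.
Stack B is a plain Nim stack of size 4, so its Grundy value is 4.
For stack C, compute g(0), g(1), … with moves {2, 3, 4}:
g(0) = mex{} = 0
g(1) = mex{} = 0
g(2) = mex{0} = 1
g(3) = mex{0} = 1
g(4) = mex{0,1} = 2
g(5) = mex{0,1} = 2
g(6) = mex{1,2} = 0
g(7) = mex{1,2} = 0
g(8) = mex{0,2} = 1
So g(8) = 1.
The value of a disjunctive sum is the nim-sum of the parts.
Combined value = 13 XOR 4 XOR 1 = 8.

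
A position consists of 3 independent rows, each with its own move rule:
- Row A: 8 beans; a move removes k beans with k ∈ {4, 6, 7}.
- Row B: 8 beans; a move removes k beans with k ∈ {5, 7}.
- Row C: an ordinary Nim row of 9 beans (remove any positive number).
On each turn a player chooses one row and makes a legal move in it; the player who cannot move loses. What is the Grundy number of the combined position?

Build the Grundy sequence for row A with g(k) = mex{g(k−s) : s ∈ {4, 6, 7}, s ≤ k}:
g(0) = mex{} = 0
g(1) = mex{} = 0
g(2) = mex{} = 0
g(3) = mex{} = 0
g(4) = mex{0} = 1
g(5) = mex{0} = 1
g(6) = mex{0} = 1
g(7) = mex{0} = 1
g(8) = mex{0,1} = 2
So g(8) = 2.
Build the Grundy sequence for row B with g(k) = mex{g(k−s) : s ∈ {5, 7}, s ≤ k}:
g(0) = mex{} = 0
g(1) = mex{} = 0
g(2) = mex{} = 0
g(3) = mex{} = 0
g(4) = mex{} = 0
g(5) = mex{0} = 1
g(6) = mex{0} = 1
g(7) = mex{0} = 1
g(8) = mex{0} = 1
So g(8) = 1.
Row C is a plain Nim row of size 9, so its Grundy value is 9.
The value of a disjunctive sum is the nim-sum of the parts.
Combined value = 2 XOR 1 XOR 9 = 10.

10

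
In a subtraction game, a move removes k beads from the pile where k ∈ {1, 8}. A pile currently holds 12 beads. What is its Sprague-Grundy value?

Compute g(0), g(1), … for moves {1, 8}:
k:     0  1  2  3  4  5  6  7  8  9 10 11 12
g(k):  0  1  0  1  0  1  0  1  2  0  1  0  1
So g(12) = 1.

1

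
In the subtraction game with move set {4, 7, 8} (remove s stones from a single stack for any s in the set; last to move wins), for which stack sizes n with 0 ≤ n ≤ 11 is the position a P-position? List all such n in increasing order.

Grundy values for subtraction set {4, 7, 8}:
g(0) = mex{} = 0
g(1) = mex{} = 0
g(2) = mex{} = 0
g(3) = mex{} = 0
g(4) = mex{0} = 1
g(5) = mex{0} = 1
g(6) = mex{0} = 1
g(7) = mex{0} = 1
g(8) = mex{0,1} = 2
g(9) = mex{0,1} = 2
g(10) = mex{0,1} = 2
g(11) = mex{0,1} = 2
The P-positions (g = 0) in 0..11 are 0, 1, 2, 3.

0, 1, 2, 3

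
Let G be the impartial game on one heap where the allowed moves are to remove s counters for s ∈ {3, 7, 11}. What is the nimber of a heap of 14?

0

Grundy values for subtraction set {3, 7, 11}:
g(0) = mex{} = 0
g(1) = mex{} = 0
g(2) = mex{} = 0
g(3) = mex{0} = 1
g(4) = mex{0} = 1
g(5) = mex{0} = 1
g(6) = mex{1} = 0
g(7) = mex{0,1} = 2
g(8) = mex{0,1} = 2
g(9) = mex{0} = 1
g(10) = mex{1,2} = 0
g(11) = mex{0,1,2} = 3
g(12) = mex{0,1} = 2
g(13) = mex{0} = 1
g(14) = mex{1,2,3} = 0
So g(14) = 0.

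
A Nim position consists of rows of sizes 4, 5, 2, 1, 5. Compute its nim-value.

7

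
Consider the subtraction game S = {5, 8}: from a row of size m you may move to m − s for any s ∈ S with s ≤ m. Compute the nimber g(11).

2

Build the Grundy sequence with g(k) = mex{g(k−s) : s ∈ {5, 8}, s ≤ k}:
g(0) = mex{} = 0
g(1) = mex{} = 0
g(2) = mex{} = 0
g(3) = mex{} = 0
g(4) = mex{} = 0
g(5) = mex{0} = 1
g(6) = mex{0} = 1
g(7) = mex{0} = 1
g(8) = mex{0} = 1
g(9) = mex{0} = 1
g(10) = mex{0,1} = 2
g(11) = mex{0,1} = 2
So g(11) = 2.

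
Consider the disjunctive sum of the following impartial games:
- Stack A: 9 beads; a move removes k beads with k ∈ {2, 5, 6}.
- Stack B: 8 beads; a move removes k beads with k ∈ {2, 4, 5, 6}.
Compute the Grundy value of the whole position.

2

Build the Grundy sequence for stack A with g(k) = mex{g(k−s) : s ∈ {2, 5, 6}, s ≤ k}:
g(0) = mex{} = 0
g(1) = mex{} = 0
g(2) = mex{0} = 1
g(3) = mex{0} = 1
g(4) = mex{1} = 0
g(5) = mex{0,1} = 2
g(6) = mex{0} = 1
g(7) = mex{0,1,2} = 3
g(8) = mex{1} = 0
g(9) = mex{0,1,3} = 2
So g(9) = 2.
Grundy values for stack B (subtraction set {2, 4, 5, 6}):
g(0) = mex{} = 0
g(1) = mex{} = 0
g(2) = mex{0} = 1
g(3) = mex{0} = 1
g(4) = mex{0,1} = 2
g(5) = mex{0,1} = 2
g(6) = mex{0,1,2} = 3
g(7) = mex{0,1,2} = 3
g(8) = mex{1,2,3} = 0
So g(8) = 0.
By the Sprague-Grundy theorem, the Grundy value of a sum of independent games is the XOR of the component values.
Combined value = 2 ⊕ 0 = 2.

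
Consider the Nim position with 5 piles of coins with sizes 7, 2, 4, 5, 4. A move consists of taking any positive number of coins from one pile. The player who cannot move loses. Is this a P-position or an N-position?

Compute the nim-sum pairwise:
7 ^ 2 = 5
5 ^ 4 = 1
1 ^ 5 = 4
4 ^ 4 = 0
The nim-sum is 0, so this is a P-position: the player to move is in a losing position under optimal play.

P-position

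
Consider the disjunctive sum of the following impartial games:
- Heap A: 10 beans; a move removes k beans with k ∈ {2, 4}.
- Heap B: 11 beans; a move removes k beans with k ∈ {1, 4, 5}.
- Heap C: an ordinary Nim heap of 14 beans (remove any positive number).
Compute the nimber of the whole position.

Build the Grundy sequence for heap A with g(k) = mex{g(k−s) : s ∈ {2, 4}, s ≤ k}:
g(0) = mex{} = 0
g(1) = mex{} = 0
g(2) = mex{0} = 1
g(3) = mex{0} = 1
g(4) = mex{0,1} = 2
g(5) = mex{0,1} = 2
g(6) = mex{1,2} = 0
g(7) = mex{1,2} = 0
g(8) = mex{0,2} = 1
g(9) = mex{0,2} = 1
g(10) = mex{0,1} = 2
So g(10) = 2.
For heap B, compute g(0), g(1), … with moves {1, 4, 5}:
g(0) = mex{} = 0
g(1) = mex{0} = 1
g(2) = mex{1} = 0
g(3) = mex{0} = 1
g(4) = mex{0,1} = 2
g(5) = mex{0,1,2} = 3
g(6) = mex{0,1,3} = 2
g(7) = mex{0,1,2} = 3
g(8) = mex{1,2,3} = 0
g(9) = mex{0,2,3} = 1
g(10) = mex{1,2,3} = 0
g(11) = mex{0,2,3} = 1
So g(11) = 1.
Heap C is a plain Nim heap of size 14, so its Grundy value is 14.
By the Sprague-Grundy theorem, the Grundy value of a sum of independent games is the XOR of the component values.
Combined value = 2 ⊕ 1 ⊕ 14 = 13.

13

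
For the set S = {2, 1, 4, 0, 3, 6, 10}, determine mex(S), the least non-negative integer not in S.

The values 0, 1, 2, 3, 4 are all present; 5 is the first non-negative integer missing from the set.

5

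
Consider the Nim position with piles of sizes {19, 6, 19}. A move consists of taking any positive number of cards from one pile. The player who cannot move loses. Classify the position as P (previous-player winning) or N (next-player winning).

N-position

Write each in binary and XOR column by column:
  10011  (19)
  00110  (6)
  10011  (19)
  -----
  00110  (6)
The nim-sum is 6 ≠ 0, so this is an N-position: the player to move can win.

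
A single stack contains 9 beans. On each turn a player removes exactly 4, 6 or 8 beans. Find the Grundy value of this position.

2

Compute g(0), g(1), … for moves {4, 6, 8}:
g(0) = mex{} = 0
g(1) = mex{} = 0
g(2) = mex{} = 0
g(3) = mex{} = 0
g(4) = mex{0} = 1
g(5) = mex{0} = 1
g(6) = mex{0} = 1
g(7) = mex{0} = 1
g(8) = mex{0,1} = 2
g(9) = mex{0,1} = 2
So g(9) = 2.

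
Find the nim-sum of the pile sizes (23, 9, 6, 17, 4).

13

Compute the nim-sum pairwise:
23 ⊕ 9 = 30
30 ⊕ 6 = 24
24 ⊕ 17 = 9
9 ⊕ 4 = 13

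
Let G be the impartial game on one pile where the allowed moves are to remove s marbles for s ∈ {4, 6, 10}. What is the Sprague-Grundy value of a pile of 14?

0

Compute g(0), g(1), … for moves {4, 6, 10}:
k:     0  1  2  3  4  5  6  7  8  9 10 11 12 13 14
g(k):  0  0  0  0  1  1  1  1  2  2  2  2  3  3  0
So g(14) = 0.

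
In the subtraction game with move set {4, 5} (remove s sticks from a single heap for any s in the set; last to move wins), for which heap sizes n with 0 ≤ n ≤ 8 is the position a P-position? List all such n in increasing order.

0, 1, 2, 3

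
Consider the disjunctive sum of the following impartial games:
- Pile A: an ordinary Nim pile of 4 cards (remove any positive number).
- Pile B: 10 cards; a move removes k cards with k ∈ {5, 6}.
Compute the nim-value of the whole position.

Pile A is a plain Nim pile of size 4, so its Grundy value is 4.
Grundy values for pile B (subtraction set {5, 6}):
g(0) = mex{} = 0
g(1) = mex{} = 0
g(2) = mex{} = 0
g(3) = mex{} = 0
g(4) = mex{} = 0
g(5) = mex{0} = 1
g(6) = mex{0} = 1
g(7) = mex{0} = 1
g(8) = mex{0} = 1
g(9) = mex{0} = 1
g(10) = mex{0,1} = 2
So g(10) = 2.
By the Sprague-Grundy theorem, the Grundy value of a sum of independent games is the XOR of the component values.
Combined value = 4 XOR 2 = 6.

6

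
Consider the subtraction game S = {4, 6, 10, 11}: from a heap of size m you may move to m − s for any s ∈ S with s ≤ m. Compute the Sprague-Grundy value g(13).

3

Grundy values for subtraction set {4, 6, 10, 11}:
g(0) = mex{} = 0
g(1) = mex{} = 0
g(2) = mex{} = 0
g(3) = mex{} = 0
g(4) = mex{0} = 1
g(5) = mex{0} = 1
g(6) = mex{0} = 1
g(7) = mex{0} = 1
g(8) = mex{0,1} = 2
g(9) = mex{0,1} = 2
g(10) = mex{0,1} = 2
g(11) = mex{0,1} = 2
g(12) = mex{0,1,2} = 3
g(13) = mex{0,1,2} = 3
So g(13) = 3.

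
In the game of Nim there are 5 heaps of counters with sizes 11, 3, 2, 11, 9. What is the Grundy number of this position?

8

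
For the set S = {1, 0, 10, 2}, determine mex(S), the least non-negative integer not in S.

3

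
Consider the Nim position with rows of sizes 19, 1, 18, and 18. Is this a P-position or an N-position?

Compute the nim-sum pairwise:
19 ^ 1 = 18
18 ^ 18 = 0
0 ^ 18 = 18
The nim-sum is 18 ≠ 0, so this is an N-position: the player to move can win.

N-position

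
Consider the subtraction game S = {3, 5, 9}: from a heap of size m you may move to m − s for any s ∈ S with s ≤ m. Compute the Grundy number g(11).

1

Grundy values for subtraction set {3, 5, 9}:
k:     0  1  2  3  4  5  6  7  8  9 10 11
g(k):  0  0  0  1  1  1  2  2  0  3  3  1
So g(11) = 1.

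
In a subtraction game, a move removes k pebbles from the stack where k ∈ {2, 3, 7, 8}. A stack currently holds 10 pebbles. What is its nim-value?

Compute g(0), g(1), … for moves {2, 3, 7, 8}:
k:     0  1  2  3  4  5  6  7  8  9 10
g(k):  0  0  1  1  2  0  0  1  1  2  0
So g(10) = 0.

0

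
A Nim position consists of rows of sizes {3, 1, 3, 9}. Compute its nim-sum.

In binary:
  0011  (3)
  0001  (1)
  0011  (3)
  1001  (9)
  ----
  1000  (8)

8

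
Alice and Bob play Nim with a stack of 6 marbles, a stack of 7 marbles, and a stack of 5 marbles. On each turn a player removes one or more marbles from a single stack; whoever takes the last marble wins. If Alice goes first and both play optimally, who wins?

Nim-sum: 6 XOR 7 XOR 5 = 4.
The nim-sum is 4 ≠ 0, so this is an N-position: the player to move can win; Alice has a winning move.

Alice wins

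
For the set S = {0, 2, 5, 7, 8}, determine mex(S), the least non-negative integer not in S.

1

0 is in the set but 1 is not, so the mex is 1.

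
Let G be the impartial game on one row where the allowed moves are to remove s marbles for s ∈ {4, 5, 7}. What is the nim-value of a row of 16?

Grundy values for subtraction set {4, 5, 7}:
k:     0  1  2  3  4  5  6  7  8  9 10 11 12 13 14 15 16
g(k):  0  0  0  0  1  1  1  1  2  2  2  0  0  0  0  1  1
So g(16) = 1.

1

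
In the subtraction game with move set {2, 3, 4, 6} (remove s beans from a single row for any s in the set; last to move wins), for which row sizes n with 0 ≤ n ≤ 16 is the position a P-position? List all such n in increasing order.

0, 1, 8, 9, 16

Compute g(0), g(1), … for moves {2, 3, 4, 6}:
k:     0  1  2  3  4  5  6  7  8  9 10 11 12 13 14 15 16
g(k):  0  0  1  1  2  2  3  3  0  0  1  1  2  2  3  3  0
The P-positions (g = 0) in 0..16 are 0, 1, 8, 9, 16.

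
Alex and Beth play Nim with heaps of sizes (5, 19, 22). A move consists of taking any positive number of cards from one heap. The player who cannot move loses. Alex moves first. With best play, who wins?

Beth wins

Compute the nim-sum pairwise:
5 XOR 19 = 22
22 XOR 22 = 0
The nim-sum is 0, so this is a P-position: the player to move is in a losing position under optimal play; Alex is about to move from it and so loses — Beth wins.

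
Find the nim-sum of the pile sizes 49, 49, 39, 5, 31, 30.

Compute the nim-sum pairwise:
49 ⊕ 49 = 0
0 ⊕ 39 = 39
39 ⊕ 5 = 34
34 ⊕ 31 = 61
61 ⊕ 30 = 35

35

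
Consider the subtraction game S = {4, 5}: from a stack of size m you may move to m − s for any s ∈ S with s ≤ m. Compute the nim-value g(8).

2

Compute g(0), g(1), … for moves {4, 5}:
g(0) = mex{} = 0
g(1) = mex{} = 0
g(2) = mex{} = 0
g(3) = mex{} = 0
g(4) = mex{0} = 1
g(5) = mex{0} = 1
g(6) = mex{0} = 1
g(7) = mex{0} = 1
g(8) = mex{0,1} = 2
So g(8) = 2.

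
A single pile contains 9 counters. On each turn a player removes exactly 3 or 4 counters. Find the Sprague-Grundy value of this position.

Build the Grundy sequence with g(k) = mex{g(k−s) : s ∈ {3, 4}, s ≤ k}:
g(0) = mex{} = 0
g(1) = mex{} = 0
g(2) = mex{} = 0
g(3) = mex{0} = 1
g(4) = mex{0} = 1
g(5) = mex{0} = 1
g(6) = mex{0,1} = 2
g(7) = mex{1} = 0
g(8) = mex{1} = 0
g(9) = mex{1,2} = 0
So g(9) = 0.

0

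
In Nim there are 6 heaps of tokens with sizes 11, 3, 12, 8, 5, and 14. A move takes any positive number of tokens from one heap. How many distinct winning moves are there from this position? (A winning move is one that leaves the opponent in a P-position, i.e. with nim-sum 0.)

3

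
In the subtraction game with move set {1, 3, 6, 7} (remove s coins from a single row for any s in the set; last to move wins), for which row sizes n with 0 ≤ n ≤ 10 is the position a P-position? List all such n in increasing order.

Compute g(0), g(1), … for moves {1, 3, 6, 7}:
k:     0  1  2  3  4  5  6  7  8  9 10
g(k):  0  1  0  1  0  1  2  3  2  3  2
The P-positions (g = 0) in 0..10 are 0, 2, 4.

0, 2, 4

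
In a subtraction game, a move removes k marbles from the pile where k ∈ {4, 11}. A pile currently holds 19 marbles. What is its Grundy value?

Compute g(0), g(1), … for moves {4, 11}:
k:     0  1  2  3  4  5  6  7  8  9 10 11 12 13 14 15 16 17 18 19
g(k):  0  0  0  0  1  1  1  1  0  0  0  2  1  1  1  0  0  0  0  1
So g(19) = 1.

1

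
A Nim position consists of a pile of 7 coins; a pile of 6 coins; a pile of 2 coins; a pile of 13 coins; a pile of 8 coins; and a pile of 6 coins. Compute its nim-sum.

Compute the nim-sum pairwise:
7 ⊕ 6 = 1
1 ⊕ 2 = 3
3 ⊕ 13 = 14
14 ⊕ 8 = 6
6 ⊕ 6 = 0

0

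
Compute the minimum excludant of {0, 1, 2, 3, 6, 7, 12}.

The values 0, 1, 2, 3 are all present; 4 is the first non-negative integer missing from the set.

4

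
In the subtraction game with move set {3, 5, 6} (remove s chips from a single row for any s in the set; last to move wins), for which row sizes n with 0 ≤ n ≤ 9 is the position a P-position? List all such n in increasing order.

0, 1, 2, 9

Grundy values for subtraction set {3, 5, 6}:
k:     0  1  2  3  4  5  6  7  8  9
g(k):  0  0  0  1  1  1  2  2  2  0
The P-positions (g = 0) in 0..9 are 0, 1, 2, 9.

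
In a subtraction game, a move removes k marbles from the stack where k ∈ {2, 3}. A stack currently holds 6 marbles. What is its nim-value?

Build the Grundy sequence with g(k) = mex{g(k−s) : s ∈ {2, 3}, s ≤ k}:
k:     0  1  2  3  4  5  6
g(k):  0  0  1  1  2  0  0
So g(6) = 0.

0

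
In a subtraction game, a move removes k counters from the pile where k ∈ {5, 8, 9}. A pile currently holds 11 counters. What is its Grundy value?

2

Build the Grundy sequence with g(k) = mex{g(k−s) : s ∈ {5, 8, 9}, s ≤ k}:
k:     0  1  2  3  4  5  6  7  8  9 10 11
g(k):  0  0  0  0  0  1  1  1  1  1  2  2
So g(11) = 2.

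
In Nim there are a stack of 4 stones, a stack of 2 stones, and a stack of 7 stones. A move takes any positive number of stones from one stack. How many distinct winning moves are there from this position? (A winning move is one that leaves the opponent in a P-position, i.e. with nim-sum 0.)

1

Write each in binary and XOR column by column:
  100  (4)
  010  (2)
  111  (7)
  ---
  001  (1)
The overall nim-sum is X = 1. A stack of size p has a winning move iff p XOR X < p (reduce it to p XOR X).
  4: 4 XOR 1 = 5 ≥ 4 — no move.
  2: 2 XOR 1 = 3 ≥ 2 — no move.
  7: 7 XOR 1 = 6 < 7 — winning move (to 6).
That gives 1 winning move.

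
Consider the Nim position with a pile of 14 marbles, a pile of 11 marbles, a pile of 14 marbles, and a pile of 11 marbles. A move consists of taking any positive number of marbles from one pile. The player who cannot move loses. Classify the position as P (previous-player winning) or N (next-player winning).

P-position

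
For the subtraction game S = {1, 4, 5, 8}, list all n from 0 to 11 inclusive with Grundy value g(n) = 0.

0, 2, 9, 11

Build the Grundy sequence with g(k) = mex{g(k−s) : s ∈ {1, 4, 5, 8}, s ≤ k}:
g(0) = mex{} = 0
g(1) = mex{0} = 1
g(2) = mex{1} = 0
g(3) = mex{0} = 1
g(4) = mex{0,1} = 2
g(5) = mex{0,1,2} = 3
g(6) = mex{0,1,3} = 2
g(7) = mex{0,1,2} = 3
g(8) = mex{0,1,2,3} = 4
g(9) = mex{1,2,3,4} = 0
g(10) = mex{0,2,3} = 1
g(11) = mex{1,2,3} = 0
The P-positions (g = 0) in 0..11 are 0, 2, 9, 11.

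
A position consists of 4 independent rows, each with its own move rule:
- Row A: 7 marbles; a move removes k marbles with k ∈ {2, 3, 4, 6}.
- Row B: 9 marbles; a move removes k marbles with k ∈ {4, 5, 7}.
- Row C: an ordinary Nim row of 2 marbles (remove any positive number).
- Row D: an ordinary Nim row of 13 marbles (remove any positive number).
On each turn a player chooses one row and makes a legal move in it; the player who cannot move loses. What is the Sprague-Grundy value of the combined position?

14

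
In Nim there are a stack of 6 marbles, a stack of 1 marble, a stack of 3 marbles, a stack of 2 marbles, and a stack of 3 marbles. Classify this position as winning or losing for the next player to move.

Compute the nim-sum pairwise:
6 ⊕ 1 = 7
7 ⊕ 3 = 4
4 ⊕ 2 = 6
6 ⊕ 3 = 5
The nim-sum is 5 ≠ 0, so this is an N-position: the player to move can win.

Winning position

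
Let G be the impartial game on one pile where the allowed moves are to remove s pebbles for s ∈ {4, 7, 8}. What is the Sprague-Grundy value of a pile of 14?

0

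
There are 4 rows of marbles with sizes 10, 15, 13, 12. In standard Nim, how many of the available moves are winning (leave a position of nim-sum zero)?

Nim-sum: 10 ^ 15 ^ 13 ^ 12 = 4.
The overall nim-sum is X = 4. A row of size p has a winning move iff p XOR X < p (reduce it to p XOR X).
  10: 10 XOR 4 = 14 ≥ 10 — no move.
  15: 15 XOR 4 = 11 < 15 — winning move (to 11).
  13: 13 XOR 4 = 9 < 13 — winning move (to 9).
  12: 12 XOR 4 = 8 < 12 — winning move (to 8).
That gives 3 winning moves.

3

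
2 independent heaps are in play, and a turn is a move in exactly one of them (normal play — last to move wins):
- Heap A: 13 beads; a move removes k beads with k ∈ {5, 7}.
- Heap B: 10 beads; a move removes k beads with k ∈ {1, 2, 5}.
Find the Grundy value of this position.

1

Build the Grundy sequence for heap A with g(k) = mex{g(k−s) : s ∈ {5, 7}, s ≤ k}:
g(0) = mex{} = 0
g(1) = mex{} = 0
g(2) = mex{} = 0
g(3) = mex{} = 0
g(4) = mex{} = 0
g(5) = mex{0} = 1
g(6) = mex{0} = 1
g(7) = mex{0} = 1
g(8) = mex{0} = 1
g(9) = mex{0} = 1
g(10) = mex{0,1} = 2
g(11) = mex{0,1} = 2
g(12) = mex{1} = 0
g(13) = mex{1} = 0
So g(13) = 0.
Grundy values for heap B (subtraction set {1, 2, 5}):
k:     0  1  2  3  4  5  6  7  8  9 10
g(k):  0  1  2  0  1  2  0  1  2  0  1
So g(10) = 1.
By the Sprague-Grundy theorem, the Grundy value of a sum of independent games is the XOR of the component values.
Combined value = 0 XOR 1 = 1.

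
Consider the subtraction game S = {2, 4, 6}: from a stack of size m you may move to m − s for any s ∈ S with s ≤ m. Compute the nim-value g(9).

0

Build the Grundy sequence with g(k) = mex{g(k−s) : s ∈ {2, 4, 6}, s ≤ k}:
k:     0  1  2  3  4  5  6  7  8  9
g(k):  0  0  1  1  2  2  3  3  0  0
So g(9) = 0.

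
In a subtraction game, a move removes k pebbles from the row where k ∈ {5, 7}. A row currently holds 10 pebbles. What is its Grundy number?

Build the Grundy sequence with g(k) = mex{g(k−s) : s ∈ {5, 7}, s ≤ k}:
k:     0  1  2  3  4  5  6  7  8  9 10
g(k):  0  0  0  0  0  1  1  1  1  1  2
So g(10) = 2.

2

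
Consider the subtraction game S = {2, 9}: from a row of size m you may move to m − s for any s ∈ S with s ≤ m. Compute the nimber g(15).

0

Build the Grundy sequence with g(k) = mex{g(k−s) : s ∈ {2, 9}, s ≤ k}:
k:     0  1  2  3  4  5  6  7  8  9 10 11 12 13 14 15
g(k):  0  0  1  1  0  0  1  1  0  2  1  0  0  1  1  0
So g(15) = 0.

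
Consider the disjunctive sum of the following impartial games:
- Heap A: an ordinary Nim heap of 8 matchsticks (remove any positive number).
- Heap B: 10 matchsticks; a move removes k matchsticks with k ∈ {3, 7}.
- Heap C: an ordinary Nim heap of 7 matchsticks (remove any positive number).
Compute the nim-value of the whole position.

15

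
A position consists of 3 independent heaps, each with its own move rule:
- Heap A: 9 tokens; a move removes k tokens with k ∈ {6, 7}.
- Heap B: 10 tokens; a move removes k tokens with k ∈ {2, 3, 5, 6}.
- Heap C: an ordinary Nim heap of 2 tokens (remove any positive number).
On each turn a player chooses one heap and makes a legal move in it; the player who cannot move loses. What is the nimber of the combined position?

2

Grundy values for heap A (subtraction set {6, 7}):
g(0) = mex{} = 0
g(1) = mex{} = 0
g(2) = mex{} = 0
g(3) = mex{} = 0
g(4) = mex{} = 0
g(5) = mex{} = 0
g(6) = mex{0} = 1
g(7) = mex{0} = 1
g(8) = mex{0} = 1
g(9) = mex{0} = 1
So g(9) = 1.
For heap B, compute g(0), g(1), … with moves {2, 3, 5, 6}:
g(0) = mex{} = 0
g(1) = mex{} = 0
g(2) = mex{0} = 1
g(3) = mex{0} = 1
g(4) = mex{0,1} = 2
g(5) = mex{0,1} = 2
g(6) = mex{0,1,2} = 3
g(7) = mex{0,1,2} = 3
g(8) = mex{1,2,3} = 0
g(9) = mex{1,2,3} = 0
g(10) = mex{0,2,3} = 1
So g(10) = 1.
Heap C is a plain Nim heap of size 2, so its Grundy value is 2.
The value of a disjunctive sum is the nim-sum of the parts.
Combined value = 1 XOR 1 XOR 2 = 2.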